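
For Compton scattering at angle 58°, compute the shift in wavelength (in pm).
1.1406 pm

Using the Compton scattering formula:
Δλ = λ_C(1 - cos θ)

where λ_C = h/(m_e·c) ≈ 2.4263 pm is the Compton wavelength of an electron.

For θ = 58°:
cos(58°) = 0.5299
1 - cos(58°) = 0.4701

Δλ = 2.4263 × 0.4701
Δλ = 1.1406 pm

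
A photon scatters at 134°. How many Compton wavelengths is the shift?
1.6947 λ_C

The Compton shift formula is:
Δλ = λ_C(1 - cos θ)

Dividing both sides by λ_C:
Δλ/λ_C = 1 - cos θ

For θ = 134°:
Δλ/λ_C = 1 - cos(134°)
Δλ/λ_C = 1 - -0.6947
Δλ/λ_C = 1.6947

This means the shift is 1.6947 × λ_C = 4.1118 pm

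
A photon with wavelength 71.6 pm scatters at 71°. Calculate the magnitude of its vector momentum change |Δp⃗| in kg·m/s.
1.0629e-23 kg·m/s

Photon momentum magnitude is p = h/λ.

Initial momentum:
p₀ = h/λ = 6.6261e-34/7.1600e-11 = 9.2543e-24 kg·m/s

After scattering:
λ' = λ + Δλ = 71.6 + 1.6364 = 73.2364 pm
p' = h/λ' = 6.6261e-34/7.3236e-11 = 9.0475e-24 kg·m/s

Momentum is a vector; the scattered photon's direction makes angle θ = 71° with the incident direction. The magnitude of the vector change Δp⃗ = p⃗₀ − p⃗' is found from the law of cosines:
|Δp⃗|² = p₀² + p'² − 2p₀p'cos θ
|Δp⃗|² = (9.2543e-24)² + (9.0475e-24)² − 2·9.2543e-24·9.0475e-24·cos(71°)
|Δp⃗| = 1.0629e-23 kg·m/s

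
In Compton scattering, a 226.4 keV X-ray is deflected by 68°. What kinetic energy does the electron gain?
49.1210 keV

By energy conservation: K_e = E_initial - E_final

First find the scattered photon energy:
Initial wavelength: λ = hc/E = 5.4763 pm
Compton shift: Δλ = λ_C(1 - cos(68°)) = 1.5174 pm
Final wavelength: λ' = 5.4763 + 1.5174 = 6.9937 pm
Final photon energy: E' = hc/λ' = 177.2790 keV

Electron kinetic energy:
K_e = E - E' = 226.4000 - 177.2790 = 49.1210 keV

(Intermediate values are shown rounded; full precision is carried through to the final answer.)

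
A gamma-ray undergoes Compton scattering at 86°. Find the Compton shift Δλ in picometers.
2.2571 pm

Using the Compton scattering formula:
Δλ = λ_C(1 - cos θ)

where λ_C = h/(m_e·c) ≈ 2.4263 pm is the Compton wavelength of an electron.

For θ = 86°:
cos(86°) = 0.0698
1 - cos(86°) = 0.9302

Δλ = 2.4263 × 0.9302
Δλ = 2.2571 pm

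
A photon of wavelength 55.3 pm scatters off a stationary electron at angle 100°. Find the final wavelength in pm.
58.1476 pm

Using the Compton scattering formula:
λ' = λ + Δλ = λ + λ_C(1 - cos θ)

Given:
- Initial wavelength λ = 55.3 pm
- Scattering angle θ = 100°
- Compton wavelength λ_C ≈ 2.4263 pm

Calculate the shift:
Δλ = 2.4263 × (1 - cos(100°))
Δλ = 2.4263 × 1.1736
Δλ = 2.8476 pm

Final wavelength:
λ' = 55.3 + 2.8476 = 58.1476 pm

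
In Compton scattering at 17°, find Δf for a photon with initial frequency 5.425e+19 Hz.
1.021e+18 Hz (decrease)

Convert frequency to wavelength (c = 299792458 m/s):
λ₀ = c/f₀ = 299792458/5.425e+19 = 5.5261283e-12 m = 5.5261 pm

Calculate Compton shift:
Δλ = λ_C(1 - cos(17°)) = 0.1060 pm

Final wavelength:
λ' = λ₀ + Δλ = 5.5261 + 0.1060 = 5.6321 pm

Final frequency:
f' = c/λ' = 299792458/5.6321465e-12 = 5.3228811e+19 Hz

Frequency shift (decrease):
Δf = f₀ - f' = 5.425e+19 - 5.3228811e+19 = 1.021e+18 Hz

(Intermediate values are shown rounded; full precision is carried through to the final answer.)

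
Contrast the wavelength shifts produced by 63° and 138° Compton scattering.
138° produces the larger shift by a factor of 3.193

Calculate both shifts using Δλ = λ_C(1 - cos θ):

For θ₁ = 63°:
Δλ₁ = 2.4263 × (1 - cos(63°))
Δλ₁ = 2.4263 × 0.5460
Δλ₁ = 1.3248 pm

For θ₂ = 138°:
Δλ₂ = 2.4263 × (1 - cos(138°))
Δλ₂ = 2.4263 × 1.7431
Δλ₂ = 4.2294 pm

The 138° angle produces the larger shift.
Ratio: 4.2294/1.3248 = 3.193

(Intermediate values are shown rounded; full precision is carried through to the final answer.)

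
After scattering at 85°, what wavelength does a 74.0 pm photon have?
76.2148 pm

Using the Compton scattering formula:
λ' = λ + Δλ = λ + λ_C(1 - cos θ)

Given:
- Initial wavelength λ = 74.0 pm
- Scattering angle θ = 85°
- Compton wavelength λ_C ≈ 2.4263 pm

Calculate the shift:
Δλ = 2.4263 × (1 - cos(85°))
Δλ = 2.4263 × 0.9128
Δλ = 2.2148 pm

Final wavelength:
λ' = 74.0 + 2.2148 = 76.2148 pm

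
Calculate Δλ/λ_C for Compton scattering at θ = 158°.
1.9272 λ_C

The Compton shift formula is:
Δλ = λ_C(1 - cos θ)

Dividing both sides by λ_C:
Δλ/λ_C = 1 - cos θ

For θ = 158°:
Δλ/λ_C = 1 - cos(158°)
Δλ/λ_C = 1 - -0.9272
Δλ/λ_C = 1.9272

This means the shift is 1.9272 × λ_C = 4.6759 pm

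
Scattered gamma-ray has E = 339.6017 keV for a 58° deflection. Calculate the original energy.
493.9001 keV

Convert final energy to wavelength (hc ≈ 1239.842 keV·pm):
λ' = hc/E' = 1239.842 / 339.6017 = 3.6509 pm

Calculate the Compton shift:
Δλ = λ_C(1 - cos(58°))
Δλ = 2.4263 × (1 - cos(58°))
Δλ = 1.1406 pm

Initial wavelength:
λ = λ' - Δλ = 3.6509 - 1.1406 = 2.5103 pm

Initial energy:
E = hc/λ = 1239.842 / 2.5103 = 493.9001 keV

(Intermediate values are shown rounded; full precision is carried through to the final answer.)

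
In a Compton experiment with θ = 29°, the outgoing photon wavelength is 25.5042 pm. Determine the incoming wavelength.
25.2000 pm

From λ' = λ + Δλ, we have λ = λ' - Δλ

First calculate the Compton shift:
Δλ = λ_C(1 - cos θ)
Δλ = 2.4263 × (1 - cos(29°))
Δλ = 2.4263 × 0.1254
Δλ = 0.3042 pm

Initial wavelength:
λ = λ' - Δλ
λ = 25.5042 - 0.3042
λ = 25.2000 pm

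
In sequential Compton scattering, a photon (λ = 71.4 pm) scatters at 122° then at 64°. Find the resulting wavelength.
76.4747 pm

Apply Compton shift twice:

First scattering at θ₁ = 122°:
Δλ₁ = λ_C(1 - cos(122°))
Δλ₁ = 2.4263 × 1.5299
Δλ₁ = 3.7121 pm

After first scattering:
λ₁ = 71.4 + 3.7121 = 75.1121 pm

Second scattering at θ₂ = 64°:
Δλ₂ = λ_C(1 - cos(64°))
Δλ₂ = 2.4263 × 0.5616
Δλ₂ = 1.3627 pm

Final wavelength:
λ₂ = 75.1121 + 1.3627 = 76.4747 pm

Total shift: Δλ_total = 3.7121 + 1.3627 = 5.0747 pm

(Intermediate values are shown rounded; full precision is carried through to the final answer.)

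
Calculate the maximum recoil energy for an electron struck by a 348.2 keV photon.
200.8338 keV

Maximum energy transfer occurs at θ = 180° (backscattering).

Initial photon: E₀ = 348.2 keV → λ₀ = 3.5607 pm

Maximum Compton shift (at 180°):
Δλ_max = 2λ_C = 2 × 2.4263 = 4.8526 pm

Final wavelength:
λ' = 3.5607 + 4.8526 = 8.4133 pm

Minimum photon energy (maximum energy to electron):
E'_min = hc/λ' = 147.3662 keV

Maximum electron kinetic energy:
K_max = E₀ - E'_min = 348.2000 - 147.3662 = 200.8338 keV

(Intermediate values are shown rounded; full precision is carried through to the final answer.)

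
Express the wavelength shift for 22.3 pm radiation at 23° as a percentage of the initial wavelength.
0.8649%

Calculate the Compton shift:
Δλ = λ_C(1 - cos(23°))
Δλ = 2.4263 × (1 - cos(23°))
Δλ = 2.4263 × 0.0795
Δλ = 0.1929 pm

Percentage change:
(Δλ/λ₀) × 100 = (0.1929/22.3) × 100
= 0.8649%

(Intermediate values are shown rounded; full precision is carried through to the final answer.)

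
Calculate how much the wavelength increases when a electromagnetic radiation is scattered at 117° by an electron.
3.5278 pm

Using the Compton scattering formula:
Δλ = λ_C(1 - cos θ)

where λ_C = h/(m_e·c) ≈ 2.4263 pm is the Compton wavelength of an electron.

For θ = 117°:
cos(117°) = -0.4540
1 - cos(117°) = 1.4540

Δλ = 2.4263 × 1.4540
Δλ = 3.5278 pm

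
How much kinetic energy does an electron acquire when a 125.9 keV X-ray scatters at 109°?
30.9953 keV

By energy conservation: K_e = E_initial - E_final

First find the scattered photon energy:
Initial wavelength: λ = hc/E = 9.8478 pm
Compton shift: Δλ = λ_C(1 - cos(109°)) = 3.2162 pm
Final wavelength: λ' = 9.8478 + 3.2162 = 13.0641 pm
Final photon energy: E' = hc/λ' = 94.9047 keV

Electron kinetic energy:
K_e = E - E' = 125.9000 - 94.9047 = 30.9953 keV

(Intermediate values are shown rounded; full precision is carried through to the final answer.)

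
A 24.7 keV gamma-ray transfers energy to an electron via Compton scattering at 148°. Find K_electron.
2.0255 keV

By energy conservation: K_e = E_initial - E_final

First find the scattered photon energy:
Initial wavelength: λ = hc/E = 50.1960 pm
Compton shift: Δλ = λ_C(1 - cos(148°)) = 4.4839 pm
Final wavelength: λ' = 50.1960 + 4.4839 = 54.6800 pm
Final photon energy: E' = hc/λ' = 22.6745 keV

Electron kinetic energy:
K_e = E - E' = 24.7000 - 22.6745 = 2.0255 keV

(Intermediate values are shown rounded; full precision is carried through to the final answer.)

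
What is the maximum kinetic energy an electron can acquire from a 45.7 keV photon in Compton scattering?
6.9339 keV

Maximum energy transfer occurs at θ = 180° (backscattering).

Initial photon: E₀ = 45.7 keV → λ₀ = 27.1300 pm

Maximum Compton shift (at 180°):
Δλ_max = 2λ_C = 2 × 2.4263 = 4.8526 pm

Final wavelength:
λ' = 27.1300 + 4.8526 = 31.9826 pm

Minimum photon energy (maximum energy to electron):
E'_min = hc/λ' = 38.7661 keV

Maximum electron kinetic energy:
K_max = E₀ - E'_min = 45.7000 - 38.7661 = 6.9339 keV

(Intermediate values are shown rounded; full precision is carried through to the final answer.)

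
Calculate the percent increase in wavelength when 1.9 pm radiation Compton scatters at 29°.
16.0111%

Calculate the Compton shift:
Δλ = λ_C(1 - cos(29°))
Δλ = 2.4263 × (1 - cos(29°))
Δλ = 2.4263 × 0.1254
Δλ = 0.3042 pm

Percentage change:
(Δλ/λ₀) × 100 = (0.3042/1.9) × 100
= 16.0111%

(Intermediate values are shown rounded; full precision is carried through to the final answer.)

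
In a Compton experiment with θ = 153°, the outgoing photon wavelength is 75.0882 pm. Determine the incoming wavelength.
70.5000 pm

From λ' = λ + Δλ, we have λ = λ' - Δλ

First calculate the Compton shift:
Δλ = λ_C(1 - cos θ)
Δλ = 2.4263 × (1 - cos(153°))
Δλ = 2.4263 × 1.8910
Δλ = 4.5882 pm

Initial wavelength:
λ = λ' - Δλ
λ = 75.0882 - 4.5882
λ = 70.5000 pm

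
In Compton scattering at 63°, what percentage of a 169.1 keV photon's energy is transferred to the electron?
0.1530 (or 15.30%)

Calculate initial and final photon energies:

Initial: E₀ = 169.1 keV → λ₀ = 7.3320 pm
Compton shift: Δλ = 1.3248 pm
Final wavelength: λ' = 8.6568 pm
Final energy: E' = 143.2219 keV

Fractional energy loss:
(E₀ - E')/E₀ = (169.1000 - 143.2219)/169.1000
= 25.8781/169.1000
= 0.1530
= 15.30%

(Intermediate values are shown rounded; full precision is carried through to the final answer.)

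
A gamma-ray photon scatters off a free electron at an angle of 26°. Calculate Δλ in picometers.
0.2456 pm

Using the Compton scattering formula:
Δλ = λ_C(1 - cos θ)

where λ_C = h/(m_e·c) ≈ 2.4263 pm is the Compton wavelength of an electron.

For θ = 26°:
cos(26°) = 0.8988
1 - cos(26°) = 0.1012

Δλ = 2.4263 × 0.1012
Δλ = 0.2456 pm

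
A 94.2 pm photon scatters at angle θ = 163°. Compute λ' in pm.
98.9466 pm

Using the Compton scattering formula:
λ' = λ + Δλ = λ + λ_C(1 - cos θ)

Given:
- Initial wavelength λ = 94.2 pm
- Scattering angle θ = 163°
- Compton wavelength λ_C ≈ 2.4263 pm

Calculate the shift:
Δλ = 2.4263 × (1 - cos(163°))
Δλ = 2.4263 × 1.9563
Δλ = 4.7466 pm

Final wavelength:
λ' = 94.2 + 4.7466 = 98.9466 pm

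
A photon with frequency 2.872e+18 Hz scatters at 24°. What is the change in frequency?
5.760e+15 Hz (decrease)

Convert frequency to wavelength (c = 299792458 m/s):
λ₀ = c/f₀ = 299792458/2.872e+18 = 1.0438456e-10 m = 104.3846 pm

Calculate Compton shift:
Δλ = λ_C(1 - cos(24°)) = 0.2098 pm

Final wavelength:
λ' = λ₀ + Δλ = 104.3846 + 0.2098 = 104.5943 pm

Final frequency:
f' = c/λ' = 299792458/1.0459433e-10 = 2.8662402e+18 Hz

Frequency shift (decrease):
Δf = f₀ - f' = 2.872e+18 - 2.8662402e+18 = 5.760e+15 Hz

(Intermediate values are shown rounded; full precision is carried through to the final answer.)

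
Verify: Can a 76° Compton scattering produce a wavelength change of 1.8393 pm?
Yes, consistent

Calculate the expected shift for θ = 76°:

Δλ_expected = λ_C(1 - cos(76°))
Δλ_expected = 2.4263 × (1 - cos(76°))
Δλ_expected = 2.4263 × 0.7581
Δλ_expected = 1.8393 pm

Given shift: 1.8393 pm
Expected shift: 1.8393 pm
Difference: 0.0000 pm

The values match. This is consistent with Compton scattering at the stated angle.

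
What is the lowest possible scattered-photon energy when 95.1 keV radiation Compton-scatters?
69.3042 keV (at θ = 180°)

The scattered photon has minimum energy when its wavelength is maximum, i.e., when the Compton shift Δλ = λ_C(1 − cos θ) is maximum. This occurs at θ = 180° (backscattering), giving Δλ_max = 2λ_C = 4.8526 pm.

Initial wavelength: λ₀ = hc/E₀ = 13.0372 pm
Maximum final wavelength: λ'_max = λ₀ + 2λ_C = 13.0372 + 4.8526 = 17.8899 pm
Minimum final energy: E'_min = hc/λ'_max = 69.3042 keV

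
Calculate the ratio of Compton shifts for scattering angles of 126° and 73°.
126° produces the larger shift by a factor of 2.244

Calculate both shifts using Δλ = λ_C(1 - cos θ):

For θ₁ = 73°:
Δλ₁ = 2.4263 × (1 - cos(73°))
Δλ₁ = 2.4263 × 0.7076
Δλ₁ = 1.7169 pm

For θ₂ = 126°:
Δλ₂ = 2.4263 × (1 - cos(126°))
Δλ₂ = 2.4263 × 1.5878
Δλ₂ = 3.8525 pm

The 126° angle produces the larger shift.
Ratio: 3.8525/1.7169 = 2.244

(Intermediate values are shown rounded; full precision is carried through to the final answer.)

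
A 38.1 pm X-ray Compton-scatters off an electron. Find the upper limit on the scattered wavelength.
42.9526 pm (at θ = 180°)

The Compton shift is Δλ = λ_C(1 − cos θ).

Since cos θ ranges from −1 to 1, the factor (1 − cos θ) ranges from 0 to 2; the maximum shift occurs at θ = 180° (backscattering):
Δλ_max = 2λ_C = 2 × 2.4263 pm = 4.8526 pm

Maximum scattered wavelength:
λ'_max = λ₀ + Δλ_max = 38.1 + 4.8526 = 42.9526 pm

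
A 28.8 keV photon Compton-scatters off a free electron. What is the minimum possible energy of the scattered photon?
25.8825 keV (at θ = 180°)

The scattered photon has minimum energy when its wavelength is maximum, i.e., when the Compton shift Δλ = λ_C(1 − cos θ) is maximum. This occurs at θ = 180° (backscattering), giving Δλ_max = 2λ_C = 4.8526 pm.

Initial wavelength: λ₀ = hc/E₀ = 43.0501 pm
Maximum final wavelength: λ'_max = λ₀ + 2λ_C = 43.0501 + 4.8526 = 47.9027 pm
Minimum final energy: E'_min = hc/λ'_max = 25.8825 keV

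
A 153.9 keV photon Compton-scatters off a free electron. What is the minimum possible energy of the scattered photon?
96.0465 keV (at θ = 180°)

The scattered photon has minimum energy when its wavelength is maximum, i.e., when the Compton shift Δλ = λ_C(1 − cos θ) is maximum. This occurs at θ = 180° (backscattering), giving Δλ_max = 2λ_C = 4.8526 pm.

Initial wavelength: λ₀ = hc/E₀ = 8.0562 pm
Maximum final wavelength: λ'_max = λ₀ + 2λ_C = 8.0562 + 4.8526 = 12.9088 pm
Minimum final energy: E'_min = hc/λ'_max = 96.0465 keV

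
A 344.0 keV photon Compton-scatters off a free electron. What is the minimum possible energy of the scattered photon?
146.6087 keV (at θ = 180°)

The scattered photon has minimum energy when its wavelength is maximum, i.e., when the Compton shift Δλ = λ_C(1 − cos θ) is maximum. This occurs at θ = 180° (backscattering), giving Δλ_max = 2λ_C = 4.8526 pm.

Initial wavelength: λ₀ = hc/E₀ = 3.6042 pm
Maximum final wavelength: λ'_max = λ₀ + 2λ_C = 3.6042 + 4.8526 = 8.4568 pm
Minimum final energy: E'_min = hc/λ'_max = 146.6087 keV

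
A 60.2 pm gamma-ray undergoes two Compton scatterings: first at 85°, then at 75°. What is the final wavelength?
64.2132 pm

Apply Compton shift twice:

First scattering at θ₁ = 85°:
Δλ₁ = λ_C(1 - cos(85°))
Δλ₁ = 2.4263 × 0.9128
Δλ₁ = 2.2148 pm

After first scattering:
λ₁ = 60.2 + 2.2148 = 62.4148 pm

Second scattering at θ₂ = 75°:
Δλ₂ = λ_C(1 - cos(75°))
Δλ₂ = 2.4263 × 0.7412
Δλ₂ = 1.7983 pm

Final wavelength:
λ₂ = 62.4148 + 1.7983 = 64.2132 pm

Total shift: Δλ_total = 2.2148 + 1.7983 = 4.0132 pm

(Intermediate values are shown rounded; full precision is carried through to the final answer.)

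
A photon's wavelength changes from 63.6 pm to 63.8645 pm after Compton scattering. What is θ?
27.00°

First find the wavelength shift:
Δλ = λ' - λ = 63.8645 - 63.6 = 0.2645 pm

Using Δλ = λ_C(1 - cos θ), with λ_C = h/(m_e·c) ≈ 2.42631024 pm:
cos θ = 1 - Δλ/λ_C
cos θ = 1 - 0.2645/2.42631024
cos θ = 0.890987

θ = arccos(0.890987)
θ = 27.00°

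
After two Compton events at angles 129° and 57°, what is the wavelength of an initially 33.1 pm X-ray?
38.1581 pm

Apply Compton shift twice:

First scattering at θ₁ = 129°:
Δλ₁ = λ_C(1 - cos(129°))
Δλ₁ = 2.4263 × 1.6293
Δλ₁ = 3.9532 pm

After first scattering:
λ₁ = 33.1 + 3.9532 = 37.0532 pm

Second scattering at θ₂ = 57°:
Δλ₂ = λ_C(1 - cos(57°))
Δλ₂ = 2.4263 × 0.4554
Δλ₂ = 1.1048 pm

Final wavelength:
λ₂ = 37.0532 + 1.1048 = 38.1581 pm

Total shift: Δλ_total = 3.9532 + 1.1048 = 5.0581 pm

(Intermediate values are shown rounded; full precision is carried through to the final answer.)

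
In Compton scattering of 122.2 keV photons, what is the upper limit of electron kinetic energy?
39.5363 keV

Maximum energy transfer occurs at θ = 180° (backscattering).

Initial photon: E₀ = 122.2 keV → λ₀ = 10.1460 pm

Maximum Compton shift (at 180°):
Δλ_max = 2λ_C = 2 × 2.4263 = 4.8526 pm

Final wavelength:
λ' = 10.1460 + 4.8526 = 14.9986 pm

Minimum photon energy (maximum energy to electron):
E'_min = hc/λ' = 82.6637 keV

Maximum electron kinetic energy:
K_max = E₀ - E'_min = 122.2000 - 82.6637 = 39.5363 keV

(Intermediate values are shown rounded; full precision is carried through to the final answer.)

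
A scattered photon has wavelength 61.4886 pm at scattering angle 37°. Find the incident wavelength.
61.0000 pm

From λ' = λ + Δλ, we have λ = λ' - Δλ

First calculate the Compton shift:
Δλ = λ_C(1 - cos θ)
Δλ = 2.4263 × (1 - cos(37°))
Δλ = 2.4263 × 0.2014
Δλ = 0.4886 pm

Initial wavelength:
λ = λ' - Δλ
λ = 61.4886 - 0.4886
λ = 61.0000 pm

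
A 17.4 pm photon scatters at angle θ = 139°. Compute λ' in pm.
21.6575 pm

Using the Compton scattering formula:
λ' = λ + Δλ = λ + λ_C(1 - cos θ)

Given:
- Initial wavelength λ = 17.4 pm
- Scattering angle θ = 139°
- Compton wavelength λ_C ≈ 2.4263 pm

Calculate the shift:
Δλ = 2.4263 × (1 - cos(139°))
Δλ = 2.4263 × 1.7547
Δλ = 4.2575 pm

Final wavelength:
λ' = 17.4 + 4.2575 = 21.6575 pm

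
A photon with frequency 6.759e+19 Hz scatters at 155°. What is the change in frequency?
3.450e+19 Hz (decrease)

Convert frequency to wavelength (c = 299792458 m/s):
λ₀ = c/f₀ = 299792458/6.759e+19 = 4.4354558e-12 m = 4.4355 pm

Calculate Compton shift:
Δλ = λ_C(1 - cos(155°)) = 4.6253 pm

Final wavelength:
λ' = λ₀ + Δλ = 4.4355 + 4.6253 = 9.0607 pm

Final frequency:
f' = c/λ' = 299792458/9.0607499e-12 = 3.3086937e+19 Hz

Frequency shift (decrease):
Δf = f₀ - f' = 6.759e+19 - 3.3086937e+19 = 3.450e+19 Hz

(Intermediate values are shown rounded; full precision is carried through to the final answer.)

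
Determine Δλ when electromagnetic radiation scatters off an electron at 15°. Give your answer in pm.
0.0827 pm

Using the Compton scattering formula:
Δλ = λ_C(1 - cos θ)

where λ_C = h/(m_e·c) ≈ 2.4263 pm is the Compton wavelength of an electron.

For θ = 15°:
cos(15°) = 0.9659
1 - cos(15°) = 0.0341

Δλ = 2.4263 × 0.0341
Δλ = 0.0827 pm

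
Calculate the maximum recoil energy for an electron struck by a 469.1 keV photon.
303.6916 keV

Maximum energy transfer occurs at θ = 180° (backscattering).

Initial photon: E₀ = 469.1 keV → λ₀ = 2.6430 pm

Maximum Compton shift (at 180°):
Δλ_max = 2λ_C = 2 × 2.4263 = 4.8526 pm

Final wavelength:
λ' = 2.6430 + 4.8526 = 7.4956 pm

Minimum photon energy (maximum energy to electron):
E'_min = hc/λ' = 165.4084 keV

Maximum electron kinetic energy:
K_max = E₀ - E'_min = 469.1000 - 165.4084 = 303.6916 keV

(Intermediate values are shown rounded; full precision is carried through to the final answer.)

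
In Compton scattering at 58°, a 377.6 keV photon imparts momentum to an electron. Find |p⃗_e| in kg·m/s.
1.7642e-22 kg·m/s

The electron is initially at rest, so by conservation of momentum:
p⃗_e = p⃗₀ − p⃗'  (incident photon momentum minus scattered photon momentum)

Photon momentum magnitudes (p = h/λ = E/c):
λ₀ = hc/E₀ = 3.2835 pm → p₀ = h/λ₀ = 2.0180e-22 kg·m/s
Δλ = λ_C(1 − cos 58°) = 1.1406 pm
λ' = 4.4240 pm → p' = h/λ' = 1.4977e-22 kg·m/s

The scattered photon makes angle θ = 58° with the incident direction, so by the law of cosines:
|p⃗_e|² = p₀² + p'² − 2p₀p'cos θ
|p⃗_e|² = (2.0180e-22)² + (1.4977e-22)² − 2·2.0180e-22·1.4977e-22·cos(58°)
|p⃗_e| = 1.7642e-22 kg·m/s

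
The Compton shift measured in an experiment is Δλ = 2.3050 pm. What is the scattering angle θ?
87.13°

From the Compton formula Δλ = λ_C(1 - cos θ), we can solve for θ:

cos θ = 1 - Δλ/λ_C

Given:
- Δλ = 2.3050 pm
- λ_C = h/(m_e·c) ≈ 2.42631024 pm

cos θ = 1 - 2.3050/2.42631024
cos θ = 1 - 0.950002
cos θ = 0.049998

θ = arccos(0.049998)
θ = 87.13°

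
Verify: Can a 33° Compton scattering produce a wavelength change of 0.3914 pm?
Yes, consistent

Calculate the expected shift for θ = 33°:

Δλ_expected = λ_C(1 - cos(33°))
Δλ_expected = 2.4263 × (1 - cos(33°))
Δλ_expected = 2.4263 × 0.1613
Δλ_expected = 0.3914 pm

Given shift: 0.3914 pm
Expected shift: 0.3914 pm
Difference: 0.0000 pm

The values match. This is consistent with Compton scattering at the stated angle.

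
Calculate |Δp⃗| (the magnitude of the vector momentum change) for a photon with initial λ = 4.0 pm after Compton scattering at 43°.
1.1496e-22 kg·m/s

Photon momentum magnitude is p = h/λ.

Initial momentum:
p₀ = h/λ = 6.6261e-34/4.0000e-12 = 1.6565e-22 kg·m/s

After scattering:
λ' = λ + Δλ = 4.0 + 0.6518 = 4.6518 pm
p' = h/λ' = 6.6261e-34/4.6518e-12 = 1.4244e-22 kg·m/s

Momentum is a vector; the scattered photon's direction makes angle θ = 43° with the incident direction. The magnitude of the vector change Δp⃗ = p⃗₀ − p⃗' is found from the law of cosines:
|Δp⃗|² = p₀² + p'² − 2p₀p'cos θ
|Δp⃗|² = (1.6565e-22)² + (1.4244e-22)² − 2·1.6565e-22·1.4244e-22·cos(43°)
|Δp⃗| = 1.1496e-22 kg·m/s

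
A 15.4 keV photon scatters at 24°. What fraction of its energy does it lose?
0.0026 (or 0.26%)

Calculate initial and final photon energies:

Initial: E₀ = 15.4 keV → λ₀ = 80.5092 pm
Compton shift: Δλ = 0.2098 pm
Final wavelength: λ' = 80.7190 pm
Final energy: E' = 15.3600 keV

Fractional energy loss:
(E₀ - E')/E₀ = (15.4000 - 15.3600)/15.4000
= 0.0400/15.4000
= 0.0026
= 0.26%

(Intermediate values are shown rounded; full precision is carried through to the final answer.)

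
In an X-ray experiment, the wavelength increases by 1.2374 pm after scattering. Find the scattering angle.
60.66°

From the Compton formula Δλ = λ_C(1 - cos θ), we can solve for θ:

cos θ = 1 - Δλ/λ_C

Given:
- Δλ = 1.2374 pm
- λ_C = h/(m_e·c) ≈ 2.42631024 pm

cos θ = 1 - 1.2374/2.42631024
cos θ = 1 - 0.509992
cos θ = 0.490008

θ = arccos(0.490008)
θ = 60.66°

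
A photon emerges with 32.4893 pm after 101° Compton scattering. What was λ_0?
29.6000 pm

From λ' = λ + Δλ, we have λ = λ' - Δλ

First calculate the Compton shift:
Δλ = λ_C(1 - cos θ)
Δλ = 2.4263 × (1 - cos(101°))
Δλ = 2.4263 × 1.1908
Δλ = 2.8893 pm

Initial wavelength:
λ = λ' - Δλ
λ = 32.4893 - 2.8893
λ = 29.6000 pm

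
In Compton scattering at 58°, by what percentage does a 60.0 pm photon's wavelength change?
1.9009%

Calculate the Compton shift:
Δλ = λ_C(1 - cos(58°))
Δλ = 2.4263 × (1 - cos(58°))
Δλ = 2.4263 × 0.4701
Δλ = 1.1406 pm

Percentage change:
(Δλ/λ₀) × 100 = (1.1406/60.0) × 100
= 1.9009%

(Intermediate values are shown rounded; full precision is carried through to the final answer.)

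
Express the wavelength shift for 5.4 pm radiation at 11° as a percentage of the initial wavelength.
0.8255%

Calculate the Compton shift:
Δλ = λ_C(1 - cos(11°))
Δλ = 2.4263 × (1 - cos(11°))
Δλ = 2.4263 × 0.0184
Δλ = 0.0446 pm

Percentage change:
(Δλ/λ₀) × 100 = (0.0446/5.4) × 100
= 0.8255%

(Intermediate values are shown rounded; full precision is carried through to the final answer.)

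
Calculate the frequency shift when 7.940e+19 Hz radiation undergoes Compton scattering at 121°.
3.917e+19 Hz (decrease)

Convert frequency to wavelength (c = 299792458 m/s):
λ₀ = c/f₀ = 299792458/7.940e+19 = 3.7757237e-12 m = 3.7757 pm

Calculate Compton shift:
Δλ = λ_C(1 - cos(121°)) = 3.6760 pm

Final wavelength:
λ' = λ₀ + Δλ = 3.7757 + 3.6760 = 7.4517 pm

Final frequency:
f' = c/λ' = 299792458/7.4516760e-12 = 4.0231547e+19 Hz

Frequency shift (decrease):
Δf = f₀ - f' = 7.940e+19 - 4.0231547e+19 = 3.917e+19 Hz

(Intermediate values are shown rounded; full precision is carried through to the final answer.)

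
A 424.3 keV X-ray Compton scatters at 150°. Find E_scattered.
166.4297 keV

First convert energy to wavelength:
λ = hc/E, with hc ≈ 1239.842 keV·pm (i.e. 1239.842 eV·nm)

For E = 424.3 keV = 424300 eV:
λ = 1239.842 keV·pm / 424.3 keV
λ = 2.9221 pm

Calculate the Compton shift:
Δλ = λ_C(1 - cos(150°)) = 2.4263 × 1.8660
Δλ = 4.5276 pm

Final wavelength:
λ' = 2.9221 + 4.5276 = 7.4496 pm

Final energy:
E' = hc/λ' = 1239.842 / 7.4496 = 166.4297 keV

(Intermediate values are shown rounded; full precision is carried through to the final answer.)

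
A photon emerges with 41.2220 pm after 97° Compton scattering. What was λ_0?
38.5000 pm

From λ' = λ + Δλ, we have λ = λ' - Δλ

First calculate the Compton shift:
Δλ = λ_C(1 - cos θ)
Δλ = 2.4263 × (1 - cos(97°))
Δλ = 2.4263 × 1.1219
Δλ = 2.7220 pm

Initial wavelength:
λ = λ' - Δλ
λ = 41.2220 - 2.7220
λ = 38.5000 pm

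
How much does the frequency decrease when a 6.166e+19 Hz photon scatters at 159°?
3.028e+19 Hz (decrease)

Convert frequency to wavelength (c = 299792458 m/s):
λ₀ = c/f₀ = 299792458/6.166e+19 = 4.8620249e-12 m = 4.8620 pm

Calculate Compton shift:
Δλ = λ_C(1 - cos(159°)) = 4.6915 pm

Final wavelength:
λ' = λ₀ + Δλ = 4.8620 + 4.6915 = 9.5535 pm

Final frequency:
f' = c/λ' = 299792458/9.5534909e-12 = 3.1380410e+19 Hz

Frequency shift (decrease):
Δf = f₀ - f' = 6.166e+19 - 3.1380410e+19 = 3.028e+19 Hz

(Intermediate values are shown rounded; full precision is carried through to the final answer.)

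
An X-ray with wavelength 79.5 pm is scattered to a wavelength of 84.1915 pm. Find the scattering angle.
159.00°

First find the wavelength shift:
Δλ = λ' - λ = 84.1915 - 79.5 = 4.6915 pm

Using Δλ = λ_C(1 - cos θ), with λ_C = h/(m_e·c) ≈ 2.42631024 pm:
cos θ = 1 - Δλ/λ_C
cos θ = 1 - 4.6915/2.42631024
cos θ = -0.933594

θ = arccos(-0.933594)
θ = 159.00°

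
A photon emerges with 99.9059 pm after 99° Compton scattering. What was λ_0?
97.1000 pm

From λ' = λ + Δλ, we have λ = λ' - Δλ

First calculate the Compton shift:
Δλ = λ_C(1 - cos θ)
Δλ = 2.4263 × (1 - cos(99°))
Δλ = 2.4263 × 1.1564
Δλ = 2.8059 pm

Initial wavelength:
λ = λ' - Δλ
λ = 99.9059 - 2.8059
λ = 97.1000 pm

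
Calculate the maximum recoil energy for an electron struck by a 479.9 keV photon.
313.1686 keV

Maximum energy transfer occurs at θ = 180° (backscattering).

Initial photon: E₀ = 479.9 keV → λ₀ = 2.5835 pm

Maximum Compton shift (at 180°):
Δλ_max = 2λ_C = 2 × 2.4263 = 4.8526 pm

Final wavelength:
λ' = 2.5835 + 4.8526 = 7.4362 pm

Minimum photon energy (maximum energy to electron):
E'_min = hc/λ' = 166.7314 keV

Maximum electron kinetic energy:
K_max = E₀ - E'_min = 479.9000 - 166.7314 = 313.1686 keV

(Intermediate values are shown rounded; full precision is carried through to the final answer.)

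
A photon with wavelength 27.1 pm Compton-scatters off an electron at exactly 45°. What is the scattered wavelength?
27.8106 pm

Using the Compton formula: λ' = λ + λ_C(1 − cos θ)

For θ = 45°, cos θ = √2/2 (exact) ≈ 0.7071, so:
1 − cos 45° = 1 − (√2/2) ≈ 0.2929

Δλ = λ_C × 0.2929 = 2.4263 × 0.2929 = 0.7106 pm

λ' = 27.1 + 0.7106 = 27.8106 pm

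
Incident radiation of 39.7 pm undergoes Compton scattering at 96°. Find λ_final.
42.3799 pm

Using the Compton scattering formula:
λ' = λ + Δλ = λ + λ_C(1 - cos θ)

Given:
- Initial wavelength λ = 39.7 pm
- Scattering angle θ = 96°
- Compton wavelength λ_C ≈ 2.4263 pm

Calculate the shift:
Δλ = 2.4263 × (1 - cos(96°))
Δλ = 2.4263 × 1.1045
Δλ = 2.6799 pm

Final wavelength:
λ' = 39.7 + 2.6799 = 42.3799 pm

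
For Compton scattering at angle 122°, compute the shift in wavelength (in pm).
3.7121 pm

Using the Compton scattering formula:
Δλ = λ_C(1 - cos θ)

where λ_C = h/(m_e·c) ≈ 2.4263 pm is the Compton wavelength of an electron.

For θ = 122°:
cos(122°) = -0.5299
1 - cos(122°) = 1.5299

Δλ = 2.4263 × 1.5299
Δλ = 3.7121 pm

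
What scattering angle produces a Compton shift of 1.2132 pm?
60.00°

From the Compton formula Δλ = λ_C(1 - cos θ), we can solve for θ:

cos θ = 1 - Δλ/λ_C

Given:
- Δλ = 1.2132 pm
- λ_C = h/(m_e·c) ≈ 2.42631024 pm

cos θ = 1 - 1.2132/2.42631024
cos θ = 1 - 0.500018
cos θ = 0.499982

θ = arccos(0.499982)
θ = 60.00°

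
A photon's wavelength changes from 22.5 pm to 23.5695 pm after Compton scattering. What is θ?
56.00°

First find the wavelength shift:
Δλ = λ' - λ = 23.5695 - 22.5 = 1.0695 pm

Using Δλ = λ_C(1 - cos θ), with λ_C = h/(m_e·c) ≈ 2.42631024 pm:
cos θ = 1 - Δλ/λ_C
cos θ = 1 - 1.0695/2.42631024
cos θ = 0.559207

θ = arccos(0.559207)
θ = 56.00°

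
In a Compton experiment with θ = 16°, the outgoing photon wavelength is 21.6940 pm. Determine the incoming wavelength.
21.6000 pm

From λ' = λ + Δλ, we have λ = λ' - Δλ

First calculate the Compton shift:
Δλ = λ_C(1 - cos θ)
Δλ = 2.4263 × (1 - cos(16°))
Δλ = 2.4263 × 0.0387
Δλ = 0.0940 pm

Initial wavelength:
λ = λ' - Δλ
λ = 21.6940 - 0.0940
λ = 21.6000 pm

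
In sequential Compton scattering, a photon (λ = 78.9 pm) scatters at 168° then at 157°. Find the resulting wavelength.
88.3593 pm

Apply Compton shift twice:

First scattering at θ₁ = 168°:
Δλ₁ = λ_C(1 - cos(168°))
Δλ₁ = 2.4263 × 1.9781
Δλ₁ = 4.7996 pm

After first scattering:
λ₁ = 78.9 + 4.7996 = 83.6996 pm

Second scattering at θ₂ = 157°:
Δλ₂ = λ_C(1 - cos(157°))
Δλ₂ = 2.4263 × 1.9205
Δλ₂ = 4.6597 pm

Final wavelength:
λ₂ = 83.6996 + 4.6597 = 88.3593 pm

Total shift: Δλ_total = 4.7996 + 4.6597 = 9.4593 pm

(Intermediate values are shown rounded; full precision is carried through to the final answer.)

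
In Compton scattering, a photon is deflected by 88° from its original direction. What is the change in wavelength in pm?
2.3416 pm

Using the Compton scattering formula:
Δλ = λ_C(1 - cos θ)

where λ_C = h/(m_e·c) ≈ 2.4263 pm is the Compton wavelength of an electron.

For θ = 88°:
cos(88°) = 0.0349
1 - cos(88°) = 0.9651

Δλ = 2.4263 × 0.9651
Δλ = 2.3416 pm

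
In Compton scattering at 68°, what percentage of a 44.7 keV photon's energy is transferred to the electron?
0.0519 (or 5.19%)

Calculate initial and final photon energies:

Initial: E₀ = 44.7 keV → λ₀ = 27.7370 pm
Compton shift: Δλ = 1.5174 pm
Final wavelength: λ' = 29.2544 pm
Final energy: E' = 42.3814 keV

Fractional energy loss:
(E₀ - E')/E₀ = (44.7000 - 42.3814)/44.7000
= 2.3186/44.7000
= 0.0519
= 5.19%

(Intermediate values are shown rounded; full precision is carried through to the final answer.)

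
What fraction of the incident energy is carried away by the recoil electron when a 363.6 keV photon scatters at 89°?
0.4115 (or 41.15%)

Calculate initial and final photon energies:

Initial: E₀ = 363.6 keV → λ₀ = 3.4099 pm
Compton shift: Δλ = 2.3840 pm
Final wavelength: λ' = 5.7939 pm
Final energy: E' = 213.9920 keV

Fractional energy loss:
(E₀ - E')/E₀ = (363.6000 - 213.9920)/363.6000
= 149.6080/363.6000
= 0.4115
= 41.15%

(Intermediate values are shown rounded; full precision is carried through to the final answer.)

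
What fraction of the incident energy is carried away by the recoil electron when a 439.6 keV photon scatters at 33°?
0.1219 (or 12.19%)

Calculate initial and final photon energies:

Initial: E₀ = 439.6 keV → λ₀ = 2.8204 pm
Compton shift: Δλ = 0.3914 pm
Final wavelength: λ' = 3.2118 pm
Final energy: E' = 386.0245 keV

Fractional energy loss:
(E₀ - E')/E₀ = (439.6000 - 386.0245)/439.6000
= 53.5755/439.6000
= 0.1219
= 12.19%

(Intermediate values are shown rounded; full precision is carried through to the final answer.)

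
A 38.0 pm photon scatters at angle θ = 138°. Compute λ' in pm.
42.2294 pm

Using the Compton scattering formula:
λ' = λ + Δλ = λ + λ_C(1 - cos θ)

Given:
- Initial wavelength λ = 38.0 pm
- Scattering angle θ = 138°
- Compton wavelength λ_C ≈ 2.4263 pm

Calculate the shift:
Δλ = 2.4263 × (1 - cos(138°))
Δλ = 2.4263 × 1.7431
Δλ = 4.2294 pm

Final wavelength:
λ' = 38.0 + 4.2294 = 42.2294 pm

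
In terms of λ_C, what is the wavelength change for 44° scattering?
0.2807 λ_C

The Compton shift formula is:
Δλ = λ_C(1 - cos θ)

Dividing both sides by λ_C:
Δλ/λ_C = 1 - cos θ

For θ = 44°:
Δλ/λ_C = 1 - cos(44°)
Δλ/λ_C = 1 - 0.7193
Δλ/λ_C = 0.2807

This means the shift is 0.2807 × λ_C = 0.6810 pm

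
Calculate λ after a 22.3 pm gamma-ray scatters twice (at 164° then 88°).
29.4003 pm

Apply Compton shift twice:

First scattering at θ₁ = 164°:
Δλ₁ = λ_C(1 - cos(164°))
Δλ₁ = 2.4263 × 1.9613
Δλ₁ = 4.7586 pm

After first scattering:
λ₁ = 22.3 + 4.7586 = 27.0586 pm

Second scattering at θ₂ = 88°:
Δλ₂ = λ_C(1 - cos(88°))
Δλ₂ = 2.4263 × 0.9651
Δλ₂ = 2.3416 pm

Final wavelength:
λ₂ = 27.0586 + 2.3416 = 29.4003 pm

Total shift: Δλ_total = 4.7586 + 2.3416 = 7.1003 pm

(Intermediate values are shown rounded; full precision is carried through to the final answer.)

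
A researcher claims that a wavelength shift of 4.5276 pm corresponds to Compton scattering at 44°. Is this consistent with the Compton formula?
No, inconsistent

Calculate the expected shift for θ = 44°:

Δλ_expected = λ_C(1 - cos(44°))
Δλ_expected = 2.4263 × (1 - cos(44°))
Δλ_expected = 2.4263 × 0.2807
Δλ_expected = 0.6810 pm

Given shift: 4.5276 pm
Expected shift: 0.6810 pm
Difference: 3.8466 pm

The values do not match. The given shift corresponds to θ ≈ 150.0°, not 44°.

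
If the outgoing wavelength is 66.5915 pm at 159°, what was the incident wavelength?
61.9000 pm

From λ' = λ + Δλ, we have λ = λ' - Δλ

First calculate the Compton shift:
Δλ = λ_C(1 - cos θ)
Δλ = 2.4263 × (1 - cos(159°))
Δλ = 2.4263 × 1.9336
Δλ = 4.6915 pm

Initial wavelength:
λ = λ' - Δλ
λ = 66.5915 - 4.6915
λ = 61.9000 pm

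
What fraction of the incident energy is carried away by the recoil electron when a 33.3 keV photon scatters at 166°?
0.1138 (or 11.38%)

Calculate initial and final photon energies:

Initial: E₀ = 33.3 keV → λ₀ = 37.2325 pm
Compton shift: Δλ = 4.7805 pm
Final wavelength: λ' = 42.0130 pm
Final energy: E' = 29.5109 keV

Fractional energy loss:
(E₀ - E')/E₀ = (33.3000 - 29.5109)/33.3000
= 3.7891/33.3000
= 0.1138
= 11.38%

(Intermediate values are shown rounded; full precision is carried through to the final answer.)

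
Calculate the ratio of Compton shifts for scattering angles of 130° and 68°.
130° produces the larger shift by a factor of 2.627

Calculate both shifts using Δλ = λ_C(1 - cos θ):

For θ₁ = 68°:
Δλ₁ = 2.4263 × (1 - cos(68°))
Δλ₁ = 2.4263 × 0.6254
Δλ₁ = 1.5174 pm

For θ₂ = 130°:
Δλ₂ = 2.4263 × (1 - cos(130°))
Δλ₂ = 2.4263 × 1.6428
Δλ₂ = 3.9859 pm

The 130° angle produces the larger shift.
Ratio: 3.9859/1.5174 = 2.627

(Intermediate values are shown rounded; full precision is carried through to the final answer.)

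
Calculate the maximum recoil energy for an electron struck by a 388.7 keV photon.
234.5356 keV

Maximum energy transfer occurs at θ = 180° (backscattering).

Initial photon: E₀ = 388.7 keV → λ₀ = 3.1897 pm

Maximum Compton shift (at 180°):
Δλ_max = 2λ_C = 2 × 2.4263 = 4.8526 pm

Final wavelength:
λ' = 3.1897 + 4.8526 = 8.0423 pm

Minimum photon energy (maximum energy to electron):
E'_min = hc/λ' = 154.1644 keV

Maximum electron kinetic energy:
K_max = E₀ - E'_min = 388.7000 - 154.1644 = 234.5356 keV

(Intermediate values are shown rounded; full precision is carried through to the final answer.)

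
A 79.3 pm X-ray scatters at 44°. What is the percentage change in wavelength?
0.8587%

Calculate the Compton shift:
Δλ = λ_C(1 - cos(44°))
Δλ = 2.4263 × (1 - cos(44°))
Δλ = 2.4263 × 0.2807
Δλ = 0.6810 pm

Percentage change:
(Δλ/λ₀) × 100 = (0.6810/79.3) × 100
= 0.8587%

(Intermediate values are shown rounded; full precision is carried through to the final answer.)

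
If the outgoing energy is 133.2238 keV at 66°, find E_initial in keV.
157.6000 keV

Convert final energy to wavelength (hc ≈ 1239.842 keV·pm):
λ' = hc/E' = 1239.842 / 133.2238 = 9.3065 pm

Calculate the Compton shift:
Δλ = λ_C(1 - cos(66°))
Δλ = 2.4263 × (1 - cos(66°))
Δλ = 1.4394 pm

Initial wavelength:
λ = λ' - Δλ = 9.3065 - 1.4394 = 7.8670 pm

Initial energy:
E = hc/λ = 1239.842 / 7.8670 = 157.6000 keV

(Intermediate values are shown rounded; full precision is carried through to the final answer.)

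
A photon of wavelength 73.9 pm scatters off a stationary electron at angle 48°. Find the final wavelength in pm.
74.7028 pm

Using the Compton scattering formula:
λ' = λ + Δλ = λ + λ_C(1 - cos θ)

Given:
- Initial wavelength λ = 73.9 pm
- Scattering angle θ = 48°
- Compton wavelength λ_C ≈ 2.4263 pm

Calculate the shift:
Δλ = 2.4263 × (1 - cos(48°))
Δλ = 2.4263 × 0.3309
Δλ = 0.8028 pm

Final wavelength:
λ' = 73.9 + 0.8028 = 74.7028 pm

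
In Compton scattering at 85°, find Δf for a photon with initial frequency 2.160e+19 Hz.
2.973e+18 Hz (decrease)

Convert frequency to wavelength (c = 299792458 m/s):
λ₀ = c/f₀ = 299792458/2.160e+19 = 1.3879280e-11 m = 13.8793 pm

Calculate Compton shift:
Δλ = λ_C(1 - cos(85°)) = 2.2148 pm

Final wavelength:
λ' = λ₀ + Δλ = 13.8793 + 2.2148 = 16.0941 pm

Final frequency:
f' = c/λ' = 299792458/1.6094124e-11 = 1.8627448e+19 Hz

Frequency shift (decrease):
Δf = f₀ - f' = 2.160e+19 - 1.8627448e+19 = 2.973e+18 Hz

(Intermediate values are shown rounded; full precision is carried through to the final answer.)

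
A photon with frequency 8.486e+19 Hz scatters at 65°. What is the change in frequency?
2.410e+19 Hz (decrease)

Convert frequency to wavelength (c = 299792458 m/s):
λ₀ = c/f₀ = 299792458/8.486e+19 = 3.5327888e-12 m = 3.5328 pm

Calculate Compton shift:
Δλ = λ_C(1 - cos(65°)) = 1.4009 pm

Final wavelength:
λ' = λ₀ + Δλ = 3.5328 + 1.4009 = 4.9337 pm

Final frequency:
f' = c/λ' = 299792458/4.9336960e-12 = 6.0764274e+19 Hz

Frequency shift (decrease):
Δf = f₀ - f' = 8.486e+19 - 6.0764274e+19 = 2.410e+19 Hz

(Intermediate values are shown rounded; full precision is carried through to the final answer.)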